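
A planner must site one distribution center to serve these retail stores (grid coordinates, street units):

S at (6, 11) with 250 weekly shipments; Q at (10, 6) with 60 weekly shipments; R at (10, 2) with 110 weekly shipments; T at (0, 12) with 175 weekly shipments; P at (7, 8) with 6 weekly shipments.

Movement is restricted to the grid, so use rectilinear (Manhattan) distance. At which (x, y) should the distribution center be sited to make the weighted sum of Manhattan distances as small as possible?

Manhattan distance separates: Σwᵢ(|x−xᵢ|+|y−yᵢ|) = Σwᵢ|x−xᵢ| + Σwᵢ|y−yᵢ|, so x and y are optimised independently as 1-D weighted medians.
Total weight W = 601; half = 300.5.
x-coordinate, sorted with cumulative weight:
  x=0 (T, w=175) cum 175
  x=6 (S, w=250) cum 425  ← median
  x=7 (P, w=6) cum 431
  x=10 (Q, w=60) cum 491
  x=10 (R, w=110) cum 601
⇒ x* = 6
y-coordinate, sorted with cumulative weight:
  y=2 (R, w=110) cum 110
  y=6 (Q, w=60) cum 170
  y=8 (P, w=6) cum 176
  y=11 (S, w=250) cum 426  ← median
  y=12 (T, w=175) cum 601
⇒ y* = 11

(6, 11)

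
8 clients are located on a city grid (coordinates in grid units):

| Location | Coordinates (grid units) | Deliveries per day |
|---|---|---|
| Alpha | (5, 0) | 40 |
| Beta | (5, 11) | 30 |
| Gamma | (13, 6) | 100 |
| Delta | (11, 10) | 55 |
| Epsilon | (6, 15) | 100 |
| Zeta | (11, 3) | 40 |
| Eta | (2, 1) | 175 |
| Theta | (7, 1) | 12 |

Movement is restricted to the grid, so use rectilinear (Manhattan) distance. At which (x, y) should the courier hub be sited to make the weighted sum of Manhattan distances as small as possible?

(6, 6)

Manhattan distance separates: Σwᵢ(|x−xᵢ|+|y−yᵢ|) = Σwᵢ|x−xᵢ| + Σwᵢ|y−yᵢ|, so x and y are optimised independently as 1-D weighted medians.
Total weight W = 552; half = 276.
x-coordinate, sorted with cumulative weight:
  x=2 (Eta, w=175) cum 175
  x=5 (Alpha, w=40) cum 215
  x=5 (Beta, w=30) cum 245
  x=6 (Epsilon, w=100) cum 345  ← median
  x=7 (Theta, w=12) cum 357
  x=11 (Delta, w=55) cum 412
  x=11 (Zeta, w=40) cum 452
  x=13 (Gamma, w=100) cum 552
⇒ x* = 6
y-coordinate, sorted with cumulative weight:
  y=0 (Alpha, w=40) cum 40
  y=1 (Eta, w=175) cum 215
  y=1 (Theta, w=12) cum 227
  y=3 (Zeta, w=40) cum 267
  y=6 (Gamma, w=100) cum 367  ← median
  y=10 (Delta, w=55) cum 422
  y=11 (Beta, w=30) cum 452
  y=15 (Epsilon, w=100) cum 552
⇒ y* = 6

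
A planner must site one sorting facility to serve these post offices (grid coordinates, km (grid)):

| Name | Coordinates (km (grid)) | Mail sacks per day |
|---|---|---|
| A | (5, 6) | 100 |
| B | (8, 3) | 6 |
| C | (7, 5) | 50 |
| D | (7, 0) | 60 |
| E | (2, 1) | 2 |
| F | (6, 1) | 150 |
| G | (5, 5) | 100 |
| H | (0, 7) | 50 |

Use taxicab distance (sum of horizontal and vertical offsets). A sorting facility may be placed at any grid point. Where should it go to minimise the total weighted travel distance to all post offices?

Manhattan distance separates: Σwᵢ(|x−xᵢ|+|y−yᵢ|) = Σwᵢ|x−xᵢ| + Σwᵢ|y−yᵢ|, so x and y are optimised independently as 1-D weighted medians.
Total weight W = 518; half = 259.
x-coordinate, sorted with cumulative weight:
  x=0 (H, w=50) cum 50
  x=2 (E, w=2) cum 52
  x=5 (A, w=100) cum 152
  x=5 (G, w=100) cum 252
  x=6 (F, w=150) cum 402  ← median
  x=7 (C, w=50) cum 452
  x=7 (D, w=60) cum 512
  x=8 (B, w=6) cum 518
⇒ x* = 6
y-coordinate, sorted with cumulative weight:
  y=0 (D, w=60) cum 60
  y=1 (E, w=2) cum 62
  y=1 (F, w=150) cum 212
  y=3 (B, w=6) cum 218
  y=5 (C, w=50) cum 268  ← median
  y=5 (G, w=100) cum 368
  y=6 (A, w=100) cum 468
  y=7 (H, w=50) cum 518
⇒ y* = 5

(6, 5)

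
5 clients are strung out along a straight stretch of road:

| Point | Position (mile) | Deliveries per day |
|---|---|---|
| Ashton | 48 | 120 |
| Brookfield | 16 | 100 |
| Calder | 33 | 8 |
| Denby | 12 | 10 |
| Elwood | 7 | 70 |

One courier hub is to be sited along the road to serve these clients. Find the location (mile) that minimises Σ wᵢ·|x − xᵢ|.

x = 16

For a sum of weighted absolute distances on a line, the optimum is the weighted median (not the mean). Total weight W = 308; half-weight = 154.
Sort by position and accumulate weight:
  mile 7 (Elwood, w=70) → cum 70
  mile 12 (Denby, w=10) → cum 80
  mile 16 (Brookfield, w=100) → cum 180  ≥ 154 → median here
  mile 33 (Calder, w=8) → cum 188
  mile 48 (Ashton, w=120) → cum 308
Optimal location: mile 16.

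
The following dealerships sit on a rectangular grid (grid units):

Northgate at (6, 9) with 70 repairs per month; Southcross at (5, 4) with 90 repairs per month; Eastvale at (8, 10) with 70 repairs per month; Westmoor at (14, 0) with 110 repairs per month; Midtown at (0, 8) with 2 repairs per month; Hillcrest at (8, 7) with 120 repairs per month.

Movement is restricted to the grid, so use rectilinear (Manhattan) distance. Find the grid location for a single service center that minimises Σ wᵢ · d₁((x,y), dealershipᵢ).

Manhattan distance separates: Σwᵢ(|x−xᵢ|+|y−yᵢ|) = Σwᵢ|x−xᵢ| + Σwᵢ|y−yᵢ|, so x and y are optimised independently as 1-D weighted medians.
Total weight W = 462; half = 231.
x-coordinate, sorted with cumulative weight:
  x=0 (Midtown, w=2) cum 2
  x=5 (Southcross, w=90) cum 92
  x=6 (Northgate, w=70) cum 162
  x=8 (Eastvale, w=70) cum 232  ← median
  x=8 (Hillcrest, w=120) cum 352
  x=14 (Westmoor, w=110) cum 462
⇒ x* = 8
y-coordinate, sorted with cumulative weight:
  y=0 (Westmoor, w=110) cum 110
  y=4 (Southcross, w=90) cum 200
  y=7 (Hillcrest, w=120) cum 320  ← median
  y=8 (Midtown, w=2) cum 322
  y=9 (Northgate, w=70) cum 392
  y=10 (Eastvale, w=70) cum 462
⇒ y* = 7

(8, 7)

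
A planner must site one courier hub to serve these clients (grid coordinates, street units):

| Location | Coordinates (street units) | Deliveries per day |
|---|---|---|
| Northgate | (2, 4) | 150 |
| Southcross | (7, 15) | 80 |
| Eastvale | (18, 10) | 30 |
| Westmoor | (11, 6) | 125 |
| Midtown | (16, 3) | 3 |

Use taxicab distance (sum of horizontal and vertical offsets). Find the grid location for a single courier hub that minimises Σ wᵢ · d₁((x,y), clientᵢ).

(7, 6)

Manhattan distance separates: Σwᵢ(|x−xᵢ|+|y−yᵢ|) = Σwᵢ|x−xᵢ| + Σwᵢ|y−yᵢ|, so x and y are optimised independently as 1-D weighted medians.
Total weight W = 388; half = 194.
x-coordinate, sorted with cumulative weight:
  x=2 (Northgate, w=150) cum 150
  x=7 (Southcross, w=80) cum 230  ← median
  x=11 (Westmoor, w=125) cum 355
  x=16 (Midtown, w=3) cum 358
  x=18 (Eastvale, w=30) cum 388
⇒ x* = 7
y-coordinate, sorted with cumulative weight:
  y=3 (Midtown, w=3) cum 3
  y=4 (Northgate, w=150) cum 153
  y=6 (Westmoor, w=125) cum 278  ← median
  y=10 (Eastvale, w=30) cum 308
  y=15 (Southcross, w=80) cum 388
⇒ y* = 6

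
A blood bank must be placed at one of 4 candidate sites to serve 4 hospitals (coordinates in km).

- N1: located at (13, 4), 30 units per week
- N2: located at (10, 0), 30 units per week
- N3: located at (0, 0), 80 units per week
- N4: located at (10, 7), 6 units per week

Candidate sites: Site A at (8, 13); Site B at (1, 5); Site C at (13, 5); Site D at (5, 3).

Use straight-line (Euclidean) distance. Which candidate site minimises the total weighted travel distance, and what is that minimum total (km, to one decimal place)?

Total weighted distance at each candidate:
  Site A (8, 13): total = 1962.6
  Site B (1, 5): total = 1133.4
  Site C (13, 5): total = 1340.8
  Site D (5, 3): total = 921.7
Minimum is at Site D with total 921.7 km.

Site D, total 921.7 km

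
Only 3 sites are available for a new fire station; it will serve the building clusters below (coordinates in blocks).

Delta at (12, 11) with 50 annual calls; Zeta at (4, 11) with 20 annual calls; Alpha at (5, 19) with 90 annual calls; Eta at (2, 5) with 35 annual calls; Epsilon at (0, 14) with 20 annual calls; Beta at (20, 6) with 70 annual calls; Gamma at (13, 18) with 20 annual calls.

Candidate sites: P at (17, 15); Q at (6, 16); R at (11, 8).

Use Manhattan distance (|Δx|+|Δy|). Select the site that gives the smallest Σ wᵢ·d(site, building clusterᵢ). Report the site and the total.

Total weighted distance at each candidate:
  P (17, 15): total = 4445
  Q (6, 16): total = 3595
  R (11, 8): total = 3700
Minimum is at Q with total 3595 blocks.

Q, total 3595 blocks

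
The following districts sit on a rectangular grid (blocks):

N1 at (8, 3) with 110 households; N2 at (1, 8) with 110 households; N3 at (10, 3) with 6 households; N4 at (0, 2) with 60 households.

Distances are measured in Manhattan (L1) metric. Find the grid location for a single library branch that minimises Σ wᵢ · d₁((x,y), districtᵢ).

Manhattan distance separates: Σwᵢ(|x−xᵢ|+|y−yᵢ|) = Σwᵢ|x−xᵢ| + Σwᵢ|y−yᵢ|, so x and y are optimised independently as 1-D weighted medians.
Total weight W = 286; half = 143.
x-coordinate, sorted with cumulative weight:
  x=0 (N4, w=60) cum 60
  x=1 (N2, w=110) cum 170  ← median
  x=8 (N1, w=110) cum 280
  x=10 (N3, w=6) cum 286
⇒ x* = 1
y-coordinate, sorted with cumulative weight:
  y=2 (N4, w=60) cum 60
  y=3 (N1, w=110) cum 170  ← median
  y=3 (N3, w=6) cum 176
  y=8 (N2, w=110) cum 286
⇒ y* = 3

(1, 3)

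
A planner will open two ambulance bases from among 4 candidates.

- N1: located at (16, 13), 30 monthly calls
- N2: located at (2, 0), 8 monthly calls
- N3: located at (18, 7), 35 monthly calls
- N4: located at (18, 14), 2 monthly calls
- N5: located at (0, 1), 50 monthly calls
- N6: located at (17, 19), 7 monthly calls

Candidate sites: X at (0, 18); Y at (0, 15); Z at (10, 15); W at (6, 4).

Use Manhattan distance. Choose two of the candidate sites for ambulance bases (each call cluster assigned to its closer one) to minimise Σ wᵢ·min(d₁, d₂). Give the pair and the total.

Evaluate every pair (each demand assigned to the nearer of the two):
  {Z, W}: total = 1374
  {Y, Z}: total = 1731
  {Y, W}: total = 1764
  {X, W}: total = 1779
  {X, Z}: total = 1905
  {X, Y}: total = 2450
Best pair: {Z, W} with total 1374.

{Z, W}, total 1374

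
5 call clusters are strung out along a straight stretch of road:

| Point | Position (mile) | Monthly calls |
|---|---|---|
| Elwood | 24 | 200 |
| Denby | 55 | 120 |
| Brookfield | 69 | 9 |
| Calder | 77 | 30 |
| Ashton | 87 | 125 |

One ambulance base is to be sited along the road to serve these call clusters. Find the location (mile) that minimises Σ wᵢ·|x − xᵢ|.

x = 55

For a sum of weighted absolute distances on a line, the optimum is the weighted median (not the mean). Total weight W = 484; half-weight = 242.
Sort by position and accumulate weight:
  mile 24 (Elwood, w=200) → cum 200
  mile 55 (Denby, w=120) → cum 320  ≥ 242 → median here
  mile 69 (Brookfield, w=9) → cum 329
  mile 77 (Calder, w=30) → cum 359
  mile 87 (Ashton, w=125) → cum 484
Optimal location: mile 55.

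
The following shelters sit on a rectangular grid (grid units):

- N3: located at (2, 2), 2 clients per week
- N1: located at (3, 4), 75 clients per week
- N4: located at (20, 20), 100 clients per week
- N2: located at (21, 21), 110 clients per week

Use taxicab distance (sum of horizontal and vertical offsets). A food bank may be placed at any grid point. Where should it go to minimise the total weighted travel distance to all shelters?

(20, 20)

Manhattan distance separates: Σwᵢ(|x−xᵢ|+|y−yᵢ|) = Σwᵢ|x−xᵢ| + Σwᵢ|y−yᵢ|, so x and y are optimised independently as 1-D weighted medians.
Total weight W = 287; half = 143.5.
x-coordinate, sorted with cumulative weight:
  x=2 (N3, w=2) cum 2
  x=3 (N1, w=75) cum 77
  x=20 (N4, w=100) cum 177  ← median
  x=21 (N2, w=110) cum 287
⇒ x* = 20
y-coordinate, sorted with cumulative weight:
  y=2 (N3, w=2) cum 2
  y=4 (N1, w=75) cum 77
  y=20 (N4, w=100) cum 177  ← median
  y=21 (N2, w=110) cum 287
⇒ y* = 20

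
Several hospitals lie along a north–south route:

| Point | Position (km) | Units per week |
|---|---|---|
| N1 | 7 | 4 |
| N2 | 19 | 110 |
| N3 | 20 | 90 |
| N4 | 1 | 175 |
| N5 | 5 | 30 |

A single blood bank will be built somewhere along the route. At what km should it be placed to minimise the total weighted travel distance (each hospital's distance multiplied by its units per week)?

x = 5

For a sum of weighted absolute distances on a line, the optimum is the weighted median (not the mean). Total weight W = 409; half-weight = 204.5.
Sort by position and accumulate weight:
  km 1 (N4, w=175) → cum 175
  km 5 (N5, w=30) → cum 205  ≥ 204.5 → median here
  km 7 (N1, w=4) → cum 209
  km 19 (N2, w=110) → cum 319
  km 20 (N3, w=90) → cum 409
Optimal location: km 5.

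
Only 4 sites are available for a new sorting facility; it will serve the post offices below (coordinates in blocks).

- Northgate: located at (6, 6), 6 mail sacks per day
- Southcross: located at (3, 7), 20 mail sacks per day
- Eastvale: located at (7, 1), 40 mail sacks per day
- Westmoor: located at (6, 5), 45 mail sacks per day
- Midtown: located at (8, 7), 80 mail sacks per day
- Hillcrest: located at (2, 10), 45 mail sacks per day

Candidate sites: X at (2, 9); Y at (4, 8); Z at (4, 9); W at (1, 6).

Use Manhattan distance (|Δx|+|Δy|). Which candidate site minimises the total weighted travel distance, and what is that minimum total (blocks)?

Total weighted distance at each candidate:
  X (2, 9): total = 1667
  Y (4, 8): total = 1269
  Z (4, 9): total = 1415
  W (1, 6): total = 1665
Minimum is at Y with total 1269 blocks.

Y, total 1269 blocks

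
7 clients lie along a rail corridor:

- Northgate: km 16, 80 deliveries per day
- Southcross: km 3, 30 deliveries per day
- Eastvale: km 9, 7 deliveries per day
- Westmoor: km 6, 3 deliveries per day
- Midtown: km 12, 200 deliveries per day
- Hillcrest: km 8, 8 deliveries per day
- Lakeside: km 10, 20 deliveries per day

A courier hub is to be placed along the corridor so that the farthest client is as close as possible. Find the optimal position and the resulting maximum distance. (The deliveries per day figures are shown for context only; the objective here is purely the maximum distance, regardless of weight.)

location 9.5, max distance 6.5

The 1-center on a line is the midpoint of the two extreme points: leftmost at 3, rightmost at 16.
Optimal location = (3 + 16)/2 = 9.5; maximum distance = (16 − 3)/2 = 6.5.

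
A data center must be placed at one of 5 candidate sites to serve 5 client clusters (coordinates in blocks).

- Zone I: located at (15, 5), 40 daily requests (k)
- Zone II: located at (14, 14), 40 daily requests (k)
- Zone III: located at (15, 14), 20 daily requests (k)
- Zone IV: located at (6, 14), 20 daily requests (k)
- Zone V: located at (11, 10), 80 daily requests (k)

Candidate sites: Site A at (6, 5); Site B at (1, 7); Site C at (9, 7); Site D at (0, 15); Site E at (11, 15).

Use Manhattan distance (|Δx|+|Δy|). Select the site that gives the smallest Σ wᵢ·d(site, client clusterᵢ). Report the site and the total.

Total weighted distance at each candidate:
  Site A (6, 5): total = 2380
  Site B (1, 7): total = 3140
  Site C (9, 7): total = 1660
  Site D (0, 15): total = 3340
  Site E (11, 15): total = 1340
Minimum is at Site E with total 1340 blocks.

Site E, total 1340 blocks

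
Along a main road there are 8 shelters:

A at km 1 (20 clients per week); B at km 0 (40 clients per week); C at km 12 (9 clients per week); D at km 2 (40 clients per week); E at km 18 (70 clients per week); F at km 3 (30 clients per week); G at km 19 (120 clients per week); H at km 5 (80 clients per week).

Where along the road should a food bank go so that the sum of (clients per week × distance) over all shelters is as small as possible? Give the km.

For a sum of weighted absolute distances on a line, the optimum is the weighted median (not the mean). Total weight W = 409; half-weight = 204.5.
Sort by position and accumulate weight:
  km 0 (B, w=40) → cum 40
  km 1 (A, w=20) → cum 60
  km 2 (D, w=40) → cum 100
  km 3 (F, w=30) → cum 130
  km 5 (H, w=80) → cum 210  ≥ 204.5 → median here
  km 12 (C, w=9) → cum 219
  km 18 (E, w=70) → cum 289
  km 19 (G, w=120) → cum 409
Optimal location: km 5.

x = 5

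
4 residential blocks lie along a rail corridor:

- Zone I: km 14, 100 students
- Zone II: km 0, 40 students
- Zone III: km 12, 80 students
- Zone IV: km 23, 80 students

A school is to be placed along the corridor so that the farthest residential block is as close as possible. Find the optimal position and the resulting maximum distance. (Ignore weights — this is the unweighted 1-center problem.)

location 11.5, max distance 11.5

The 1-center on a line is the midpoint of the two extreme points: leftmost at 0, rightmost at 23.
Optimal location = (0 + 23)/2 = 11.5; maximum distance = (23 − 0)/2 = 11.5.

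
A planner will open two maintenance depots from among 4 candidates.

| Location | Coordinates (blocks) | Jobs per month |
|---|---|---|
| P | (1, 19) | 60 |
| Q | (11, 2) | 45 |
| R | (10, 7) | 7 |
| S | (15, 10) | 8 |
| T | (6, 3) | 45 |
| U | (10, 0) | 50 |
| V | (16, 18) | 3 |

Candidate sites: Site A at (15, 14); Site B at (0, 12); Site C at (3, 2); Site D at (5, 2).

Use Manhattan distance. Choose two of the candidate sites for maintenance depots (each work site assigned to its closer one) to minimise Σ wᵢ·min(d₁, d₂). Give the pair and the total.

Evaluate every pair (each demand assigned to the nearer of the two):
  {Site B, Site D}: total = 1462
  {Site B, Site C}: total = 1756
  {Site A, Site D}: total = 1967
  {Site C, Site D}: total = 2145
  {Site A, Site C}: total = 2261
  {Site A, Site B}: total = 2956
Best pair: {Site B, Site D} with total 1462.

{Site B, Site D}, total 1462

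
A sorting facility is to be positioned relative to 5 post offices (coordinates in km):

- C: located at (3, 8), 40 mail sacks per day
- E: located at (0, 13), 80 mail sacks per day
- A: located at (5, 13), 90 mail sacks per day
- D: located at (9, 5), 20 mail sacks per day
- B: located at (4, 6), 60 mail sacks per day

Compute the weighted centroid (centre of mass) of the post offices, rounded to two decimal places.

The minimiser of Σwᵢ‖p−pᵢ‖² is the weighted centroid p* = (Σwᵢpᵢ)/(Σwᵢ).
Σwᵢ = 290.
Σwᵢxᵢ = 40·3 + 80·0 + 90·5 + 20·9 + 60·4 = 990.
Σwᵢyᵢ = 40·8 + 80·13 + 90·13 + 20·5 + 60·6 = 2990.
x* = 990/290 = 3.41, y* = 2990/290 = 10.31.

(3.41, 10.31)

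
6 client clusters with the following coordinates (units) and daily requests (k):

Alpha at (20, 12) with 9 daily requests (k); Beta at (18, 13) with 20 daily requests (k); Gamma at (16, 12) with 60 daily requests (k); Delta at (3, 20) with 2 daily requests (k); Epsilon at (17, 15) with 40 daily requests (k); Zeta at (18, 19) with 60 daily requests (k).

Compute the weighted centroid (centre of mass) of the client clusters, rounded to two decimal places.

The minimiser of Σwᵢ‖p−pᵢ‖² is the weighted centroid p* = (Σwᵢpᵢ)/(Σwᵢ).
Σwᵢ = 191.
Σwᵢxᵢ = 9·20 + 20·18 + 60·16 + 2·3 + 40·17 + 60·18 = 3266.
Σwᵢyᵢ = 9·12 + 20·13 + 60·12 + 2·20 + 40·15 + 60·19 = 2868.
x* = 3266/191 = 17.10, y* = 2868/191 = 15.02.

(17.10, 15.02)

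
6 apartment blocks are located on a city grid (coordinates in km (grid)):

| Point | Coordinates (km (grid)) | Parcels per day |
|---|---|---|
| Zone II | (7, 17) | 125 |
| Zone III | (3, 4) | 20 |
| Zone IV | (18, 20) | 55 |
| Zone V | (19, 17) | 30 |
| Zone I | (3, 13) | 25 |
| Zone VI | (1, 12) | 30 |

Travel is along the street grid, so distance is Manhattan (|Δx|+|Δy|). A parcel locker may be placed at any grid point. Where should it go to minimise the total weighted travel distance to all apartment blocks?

(7, 17)

Manhattan distance separates: Σwᵢ(|x−xᵢ|+|y−yᵢ|) = Σwᵢ|x−xᵢ| + Σwᵢ|y−yᵢ|, so x and y are optimised independently as 1-D weighted medians.
Total weight W = 285; half = 142.5.
x-coordinate, sorted with cumulative weight:
  x=1 (Zone VI, w=30) cum 30
  x=3 (Zone III, w=20) cum 50
  x=3 (Zone I, w=25) cum 75
  x=7 (Zone II, w=125) cum 200  ← median
  x=18 (Zone IV, w=55) cum 255
  x=19 (Zone V, w=30) cum 285
⇒ x* = 7
y-coordinate, sorted with cumulative weight:
  y=4 (Zone III, w=20) cum 20
  y=12 (Zone VI, w=30) cum 50
  y=13 (Zone I, w=25) cum 75
  y=17 (Zone II, w=125) cum 200  ← median
  y=17 (Zone V, w=30) cum 230
  y=20 (Zone IV, w=55) cum 285
⇒ y* = 17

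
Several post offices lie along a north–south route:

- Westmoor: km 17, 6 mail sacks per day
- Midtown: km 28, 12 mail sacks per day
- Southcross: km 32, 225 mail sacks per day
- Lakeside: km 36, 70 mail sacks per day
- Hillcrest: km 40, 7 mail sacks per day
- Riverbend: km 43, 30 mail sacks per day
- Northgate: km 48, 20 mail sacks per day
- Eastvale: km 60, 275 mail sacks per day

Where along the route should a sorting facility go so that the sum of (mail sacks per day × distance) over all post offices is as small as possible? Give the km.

x = 43

For a sum of weighted absolute distances on a line, the optimum is the weighted median (not the mean). Total weight W = 645; half-weight = 322.5.
Sort by position and accumulate weight:
  km 17 (Westmoor, w=6) → cum 6
  km 28 (Midtown, w=12) → cum 18
  km 32 (Southcross, w=225) → cum 243
  km 36 (Lakeside, w=70) → cum 313
  km 40 (Hillcrest, w=7) → cum 320
  km 43 (Riverbend, w=30) → cum 350  ≥ 322.5 → median here
  km 48 (Northgate, w=20) → cum 370
  km 60 (Eastvale, w=275) → cum 645
Optimal location: km 43.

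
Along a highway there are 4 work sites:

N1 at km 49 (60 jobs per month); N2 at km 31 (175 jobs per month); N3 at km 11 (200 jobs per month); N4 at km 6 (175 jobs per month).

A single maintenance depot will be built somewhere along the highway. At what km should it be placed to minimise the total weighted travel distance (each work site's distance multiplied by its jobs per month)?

x = 11

For a sum of weighted absolute distances on a line, the optimum is the weighted median (not the mean). Total weight W = 610; half-weight = 305.
Sort by position and accumulate weight:
  km 6 (N4, w=175) → cum 175
  km 11 (N3, w=200) → cum 375  ≥ 305 → median here
  km 31 (N2, w=175) → cum 550
  km 49 (N1, w=60) → cum 610
Optimal location: km 11.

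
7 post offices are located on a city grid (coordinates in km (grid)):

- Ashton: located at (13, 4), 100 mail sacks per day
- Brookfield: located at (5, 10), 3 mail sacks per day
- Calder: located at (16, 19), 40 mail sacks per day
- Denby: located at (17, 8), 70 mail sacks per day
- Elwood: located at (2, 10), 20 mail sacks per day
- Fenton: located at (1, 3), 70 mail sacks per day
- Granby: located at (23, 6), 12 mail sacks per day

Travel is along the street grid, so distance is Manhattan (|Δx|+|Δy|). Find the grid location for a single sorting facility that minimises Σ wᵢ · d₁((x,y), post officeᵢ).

(13, 4)

Manhattan distance separates: Σwᵢ(|x−xᵢ|+|y−yᵢ|) = Σwᵢ|x−xᵢ| + Σwᵢ|y−yᵢ|, so x and y are optimised independently as 1-D weighted medians.
Total weight W = 315; half = 157.5.
x-coordinate, sorted with cumulative weight:
  x=1 (Fenton, w=70) cum 70
  x=2 (Elwood, w=20) cum 90
  x=5 (Brookfield, w=3) cum 93
  x=13 (Ashton, w=100) cum 193  ← median
  x=16 (Calder, w=40) cum 233
  x=17 (Denby, w=70) cum 303
  x=23 (Granby, w=12) cum 315
⇒ x* = 13
y-coordinate, sorted with cumulative weight:
  y=3 (Fenton, w=70) cum 70
  y=4 (Ashton, w=100) cum 170  ← median
  y=6 (Granby, w=12) cum 182
  y=8 (Denby, w=70) cum 252
  y=10 (Brookfield, w=3) cum 255
  y=10 (Elwood, w=20) cum 275
  y=19 (Calder, w=40) cum 315
⇒ y* = 4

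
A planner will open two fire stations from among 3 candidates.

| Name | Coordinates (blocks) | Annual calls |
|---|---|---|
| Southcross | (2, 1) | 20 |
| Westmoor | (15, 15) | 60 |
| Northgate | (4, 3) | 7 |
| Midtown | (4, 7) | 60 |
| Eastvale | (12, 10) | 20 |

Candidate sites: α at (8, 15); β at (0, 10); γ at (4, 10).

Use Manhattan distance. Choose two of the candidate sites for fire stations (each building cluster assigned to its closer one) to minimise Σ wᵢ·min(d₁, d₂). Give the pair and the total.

{α, γ}, total 1029

Evaluate every pair (each demand assigned to the nearer of the two):
  {α, γ}: total = 1029
  {α, β}: total = 1317
  {β, γ}: total = 1569
Best pair: {α, γ} with total 1029.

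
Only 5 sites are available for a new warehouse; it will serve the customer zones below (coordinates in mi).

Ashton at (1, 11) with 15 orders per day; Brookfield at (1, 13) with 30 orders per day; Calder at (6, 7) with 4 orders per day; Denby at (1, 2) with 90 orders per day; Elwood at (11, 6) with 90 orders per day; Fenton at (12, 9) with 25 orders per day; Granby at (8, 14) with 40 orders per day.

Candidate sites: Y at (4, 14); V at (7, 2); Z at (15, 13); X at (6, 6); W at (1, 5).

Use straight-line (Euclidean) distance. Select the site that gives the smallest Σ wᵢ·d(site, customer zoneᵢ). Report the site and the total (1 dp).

X, total 1892.0 mi

Total weighted distance at each candidate:
  Y (4, 14): total = 2653.4
  V (7, 2): total = 2304.4
  Z (15, 13): total = 3411.2
  X (6, 6): total = 1892.0
  W (1, 5): total = 2274.7
Minimum is at X with total 1892.0 mi.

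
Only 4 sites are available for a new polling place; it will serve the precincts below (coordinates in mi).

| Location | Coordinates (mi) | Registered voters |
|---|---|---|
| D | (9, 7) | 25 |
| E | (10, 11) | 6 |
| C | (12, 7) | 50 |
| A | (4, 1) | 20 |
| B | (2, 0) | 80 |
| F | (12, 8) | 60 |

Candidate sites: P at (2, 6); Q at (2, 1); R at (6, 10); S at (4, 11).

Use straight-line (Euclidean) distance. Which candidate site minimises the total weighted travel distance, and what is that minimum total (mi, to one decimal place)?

Q, total 1742.8 mi

Total weighted distance at each candidate:
  P (2, 6): total = 1935.5
  Q (2, 1): total = 1742.8
  R (6, 10): total = 1891.7
  S (4, 11): total = 2250.4
Minimum is at Q with total 1742.8 mi.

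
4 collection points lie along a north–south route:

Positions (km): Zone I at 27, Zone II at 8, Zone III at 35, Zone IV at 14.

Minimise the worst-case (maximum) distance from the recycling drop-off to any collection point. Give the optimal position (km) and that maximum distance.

location 21.5, max distance 13.5

The 1-center on a line is the midpoint of the two extreme points: leftmost at 8, rightmost at 35.
Optimal location = (8 + 35)/2 = 21.5; maximum distance = (35 − 8)/2 = 13.5.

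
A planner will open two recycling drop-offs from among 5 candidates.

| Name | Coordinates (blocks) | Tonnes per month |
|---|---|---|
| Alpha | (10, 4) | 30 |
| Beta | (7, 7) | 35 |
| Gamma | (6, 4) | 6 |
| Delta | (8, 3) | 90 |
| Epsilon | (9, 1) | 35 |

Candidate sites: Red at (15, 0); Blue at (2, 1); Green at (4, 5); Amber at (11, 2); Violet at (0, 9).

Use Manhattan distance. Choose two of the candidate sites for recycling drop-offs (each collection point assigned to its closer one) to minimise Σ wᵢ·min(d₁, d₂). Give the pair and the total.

Evaluate every pair (each demand assigned to the nearer of the two):
  {Green, Amber}: total = 748
  {Red, Amber}: total = 912
  {Blue, Amber}: total = 912
  {Amber, Violet}: total = 912
  {Red, Green}: total = 1188
  {Blue, Green}: total = 1188
  {Green, Violet}: total = 1258
  {Blue, Violet}: total = 1652
  {Red, Blue}: total = 1662
  {Red, Violet}: total = 1796
Best pair: {Green, Amber} with total 748.

{Green, Amber}, total 748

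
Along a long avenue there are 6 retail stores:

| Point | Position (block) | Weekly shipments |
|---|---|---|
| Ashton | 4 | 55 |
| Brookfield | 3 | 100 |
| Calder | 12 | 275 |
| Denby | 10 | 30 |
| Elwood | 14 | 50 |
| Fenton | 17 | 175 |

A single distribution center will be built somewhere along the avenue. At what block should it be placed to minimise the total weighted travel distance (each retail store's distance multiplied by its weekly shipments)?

x = 12

For a sum of weighted absolute distances on a line, the optimum is the weighted median (not the mean). Total weight W = 685; half-weight = 342.5.
Sort by position and accumulate weight:
  block 3 (Brookfield, w=100) → cum 100
  block 4 (Ashton, w=55) → cum 155
  block 10 (Denby, w=30) → cum 185
  block 12 (Calder, w=275) → cum 460  ≥ 342.5 → median here
  block 14 (Elwood, w=50) → cum 510
  block 17 (Fenton, w=175) → cum 685
Optimal location: block 12.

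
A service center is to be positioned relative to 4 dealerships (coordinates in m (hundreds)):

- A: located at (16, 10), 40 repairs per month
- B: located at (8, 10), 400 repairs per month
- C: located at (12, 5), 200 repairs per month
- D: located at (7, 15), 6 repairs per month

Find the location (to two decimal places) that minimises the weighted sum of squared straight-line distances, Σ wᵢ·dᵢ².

(9.72, 8.50)

The minimiser of Σwᵢ‖p−pᵢ‖² is the weighted centroid p* = (Σwᵢpᵢ)/(Σwᵢ).
Σwᵢ = 646.
Σwᵢxᵢ = 40·16 + 400·8 + 200·12 + 6·7 = 6282.
Σwᵢyᵢ = 40·10 + 400·10 + 200·5 + 6·15 = 5490.
x* = 6282/646 = 9.72, y* = 5490/646 = 8.50.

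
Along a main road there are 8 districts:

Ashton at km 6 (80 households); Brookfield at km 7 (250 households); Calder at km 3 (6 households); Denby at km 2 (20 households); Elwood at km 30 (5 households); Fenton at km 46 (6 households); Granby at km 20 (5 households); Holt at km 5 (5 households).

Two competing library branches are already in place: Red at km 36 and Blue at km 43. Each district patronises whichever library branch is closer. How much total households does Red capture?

371

The indifferent point is the midpoint (36+43)/2 = 39.5; districts left of it (closer to Red at 36) go to Red, those right go to Blue.
  Denby at 2 (w=20) → Red
  Calder at 3 (w=6) → Red
  Holt at 5 (w=5) → Red
  Ashton at 6 (w=80) → Red
  Brookfield at 7 (w=250) → Red
  Granby at 20 (w=5) → Red
  Elwood at 30 (w=5) → Red
  Fenton at 46 (w=6) → Blue
Red captures 371; Blue captures 6.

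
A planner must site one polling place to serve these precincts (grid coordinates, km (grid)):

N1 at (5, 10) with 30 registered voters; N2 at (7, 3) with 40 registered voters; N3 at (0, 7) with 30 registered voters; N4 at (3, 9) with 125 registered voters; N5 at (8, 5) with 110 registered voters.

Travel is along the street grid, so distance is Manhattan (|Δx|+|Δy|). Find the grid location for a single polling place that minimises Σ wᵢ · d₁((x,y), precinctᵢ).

Manhattan distance separates: Σwᵢ(|x−xᵢ|+|y−yᵢ|) = Σwᵢ|x−xᵢ| + Σwᵢ|y−yᵢ|, so x and y are optimised independently as 1-D weighted medians.
Total weight W = 335; half = 167.5.
x-coordinate, sorted with cumulative weight:
  x=0 (N3, w=30) cum 30
  x=3 (N4, w=125) cum 155
  x=5 (N1, w=30) cum 185  ← median
  x=7 (N2, w=40) cum 225
  x=8 (N5, w=110) cum 335
⇒ x* = 5
y-coordinate, sorted with cumulative weight:
  y=3 (N2, w=40) cum 40
  y=5 (N5, w=110) cum 150
  y=7 (N3, w=30) cum 180  ← median
  y=9 (N4, w=125) cum 305
  y=10 (N1, w=30) cum 335
⇒ y* = 7

(5, 7)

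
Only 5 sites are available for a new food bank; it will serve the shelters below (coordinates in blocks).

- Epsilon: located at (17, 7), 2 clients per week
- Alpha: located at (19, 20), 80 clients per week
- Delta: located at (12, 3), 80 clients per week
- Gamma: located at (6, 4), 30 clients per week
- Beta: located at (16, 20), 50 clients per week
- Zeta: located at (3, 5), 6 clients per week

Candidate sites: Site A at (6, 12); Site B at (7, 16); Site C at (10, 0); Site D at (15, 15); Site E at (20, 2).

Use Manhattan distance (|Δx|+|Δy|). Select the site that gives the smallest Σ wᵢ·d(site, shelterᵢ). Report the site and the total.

Site D, total 2972 blocks

Total weighted distance at each candidate:
  Site A (6, 12): total = 4112
  Site B (7, 16): total = 3888
  Site C (10, 0): total = 4360
  Site D (15, 15): total = 2972
  Site E (20, 2): total = 3956
Minimum is at Site D with total 2972 blocks.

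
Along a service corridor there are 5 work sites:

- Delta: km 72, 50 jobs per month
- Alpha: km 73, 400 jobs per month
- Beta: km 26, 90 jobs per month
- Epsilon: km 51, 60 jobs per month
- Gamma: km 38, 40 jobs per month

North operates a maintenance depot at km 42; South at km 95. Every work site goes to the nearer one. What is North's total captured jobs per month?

The indifferent point is the midpoint (42+95)/2 = 68.5; work sites left of it (closer to North at 42) go to North, those right go to South.
  Beta at 26 (w=90) → North
  Gamma at 38 (w=40) → North
  Epsilon at 51 (w=60) → North
  Delta at 72 (w=50) → South
  Alpha at 73 (w=400) → South
North captures 190; South captures 450.

190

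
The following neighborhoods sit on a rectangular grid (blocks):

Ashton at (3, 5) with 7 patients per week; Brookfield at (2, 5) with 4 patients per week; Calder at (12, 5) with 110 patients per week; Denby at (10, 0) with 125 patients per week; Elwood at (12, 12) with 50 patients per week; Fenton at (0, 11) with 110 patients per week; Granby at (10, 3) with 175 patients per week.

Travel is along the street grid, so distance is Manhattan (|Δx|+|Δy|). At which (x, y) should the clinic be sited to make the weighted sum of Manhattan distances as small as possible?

Manhattan distance separates: Σwᵢ(|x−xᵢ|+|y−yᵢ|) = Σwᵢ|x−xᵢ| + Σwᵢ|y−yᵢ|, so x and y are optimised independently as 1-D weighted medians.
Total weight W = 581; half = 290.5.
x-coordinate, sorted with cumulative weight:
  x=0 (Fenton, w=110) cum 110
  x=2 (Brookfield, w=4) cum 114
  x=3 (Ashton, w=7) cum 121
  x=10 (Denby, w=125) cum 246
  x=10 (Granby, w=175) cum 421  ← median
  x=12 (Calder, w=110) cum 531
  x=12 (Elwood, w=50) cum 581
⇒ x* = 10
y-coordinate, sorted with cumulative weight:
  y=0 (Denby, w=125) cum 125
  y=3 (Granby, w=175) cum 300  ← median
  y=5 (Ashton, w=7) cum 307
  y=5 (Brookfield, w=4) cum 311
  y=5 (Calder, w=110) cum 421
  y=11 (Fenton, w=110) cum 531
  y=12 (Elwood, w=50) cum 581
⇒ y* = 3

(10, 3)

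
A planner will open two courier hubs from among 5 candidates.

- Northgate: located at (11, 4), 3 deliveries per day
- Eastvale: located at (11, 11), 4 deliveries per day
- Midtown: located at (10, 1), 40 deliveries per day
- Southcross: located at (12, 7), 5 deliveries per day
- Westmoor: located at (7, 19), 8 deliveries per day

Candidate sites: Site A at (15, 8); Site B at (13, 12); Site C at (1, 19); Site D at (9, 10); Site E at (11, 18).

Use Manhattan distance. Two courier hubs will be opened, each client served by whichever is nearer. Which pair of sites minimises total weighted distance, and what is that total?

Evaluate every pair (each demand assigned to the nearer of the two):
  {Site D, Site E}: total = 506
  {Site C, Site D}: total = 514
  {Site A, Site D}: total = 544
  {Site B, Site D}: total = 554
  {Site A, Site E}: total = 592
  {Site A, Site C}: total = 600
  {Site A, Site B}: total = 640
  {Site B, Site E}: total = 672
  {Site B, Site C}: total = 680
  {Site C, Site E}: total = 890
Best pair: {Site D, Site E} with total 506.

{Site D, Site E}, total 506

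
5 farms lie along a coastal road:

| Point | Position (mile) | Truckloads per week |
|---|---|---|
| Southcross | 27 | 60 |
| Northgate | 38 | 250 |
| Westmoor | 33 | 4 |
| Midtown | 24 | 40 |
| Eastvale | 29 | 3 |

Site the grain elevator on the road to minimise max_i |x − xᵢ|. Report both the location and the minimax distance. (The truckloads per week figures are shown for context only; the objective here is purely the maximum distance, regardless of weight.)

location 31, max distance 7

The 1-center on a line is the midpoint of the two extreme points: leftmost at 24, rightmost at 38.
Optimal location = (24 + 38)/2 = 31; maximum distance = (38 − 24)/2 = 7.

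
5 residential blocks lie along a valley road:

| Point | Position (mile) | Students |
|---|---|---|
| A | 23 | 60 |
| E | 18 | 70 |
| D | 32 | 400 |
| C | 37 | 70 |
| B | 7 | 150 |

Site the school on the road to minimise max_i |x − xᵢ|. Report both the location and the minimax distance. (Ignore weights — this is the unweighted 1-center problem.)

The 1-center on a line is the midpoint of the two extreme points: leftmost at 7, rightmost at 37.
Optimal location = (7 + 37)/2 = 22; maximum distance = (37 − 7)/2 = 15.

location 22, max distance 15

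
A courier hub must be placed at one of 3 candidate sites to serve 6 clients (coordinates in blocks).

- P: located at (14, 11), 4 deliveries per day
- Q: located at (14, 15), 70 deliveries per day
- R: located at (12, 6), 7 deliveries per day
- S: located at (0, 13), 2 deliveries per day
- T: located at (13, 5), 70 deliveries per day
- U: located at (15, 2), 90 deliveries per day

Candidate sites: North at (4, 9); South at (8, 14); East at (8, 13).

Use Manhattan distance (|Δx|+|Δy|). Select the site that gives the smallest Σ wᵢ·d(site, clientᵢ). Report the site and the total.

Total weighted distance at each candidate:
  North (4, 9): total = 3791
  South (8, 14): total = 3318
  East (8, 13): total = 3215
Minimum is at East with total 3215 blocks.

East, total 3215 blocks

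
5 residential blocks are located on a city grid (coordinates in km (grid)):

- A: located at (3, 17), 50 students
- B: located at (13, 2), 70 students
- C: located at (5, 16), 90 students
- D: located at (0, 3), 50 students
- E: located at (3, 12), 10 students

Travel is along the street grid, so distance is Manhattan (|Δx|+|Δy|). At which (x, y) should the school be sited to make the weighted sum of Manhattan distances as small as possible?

(5, 16)

Manhattan distance separates: Σwᵢ(|x−xᵢ|+|y−yᵢ|) = Σwᵢ|x−xᵢ| + Σwᵢ|y−yᵢ|, so x and y are optimised independently as 1-D weighted medians.
Total weight W = 270; half = 135.
x-coordinate, sorted with cumulative weight:
  x=0 (D, w=50) cum 50
  x=3 (A, w=50) cum 100
  x=3 (E, w=10) cum 110
  x=5 (C, w=90) cum 200  ← median
  x=13 (B, w=70) cum 270
⇒ x* = 5
y-coordinate, sorted with cumulative weight:
  y=2 (B, w=70) cum 70
  y=3 (D, w=50) cum 120
  y=12 (E, w=10) cum 130
  y=16 (C, w=90) cum 220  ← median
  y=17 (A, w=50) cum 270
⇒ y* = 16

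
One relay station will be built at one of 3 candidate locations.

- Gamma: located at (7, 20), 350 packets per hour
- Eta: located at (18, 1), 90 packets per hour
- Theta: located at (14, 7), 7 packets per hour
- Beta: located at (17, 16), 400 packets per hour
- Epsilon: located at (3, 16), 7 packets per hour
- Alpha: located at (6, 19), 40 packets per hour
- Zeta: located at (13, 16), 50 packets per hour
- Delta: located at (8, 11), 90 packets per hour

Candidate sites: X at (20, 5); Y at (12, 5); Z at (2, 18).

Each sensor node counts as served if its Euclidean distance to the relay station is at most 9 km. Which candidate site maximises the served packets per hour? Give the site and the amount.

Z, covering 397

Coverage radius r = 9 km; a point is covered iff (Δx)²+(Δy)² ≤ 9² = 81.
  X (20, 5): covers {Eta, Theta} → 97
  Y (12, 5): covers {Eta, Theta, Delta} → 187
  Z (2, 18): covers {Gamma, Epsilon, Alpha} → 397
Maximum coverage at Z: 397 packets per hour.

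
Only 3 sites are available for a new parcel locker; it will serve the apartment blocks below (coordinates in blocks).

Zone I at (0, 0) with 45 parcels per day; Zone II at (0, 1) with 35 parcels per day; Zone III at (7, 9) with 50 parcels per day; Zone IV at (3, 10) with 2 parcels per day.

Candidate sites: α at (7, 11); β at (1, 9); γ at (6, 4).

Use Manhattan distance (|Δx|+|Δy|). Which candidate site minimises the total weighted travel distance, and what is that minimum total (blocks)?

β, total 1071 blocks

Total weighted distance at each candidate:
  α (7, 11): total = 1515
  β (1, 9): total = 1071
  γ (6, 4): total = 1083
Minimum is at β with total 1071 blocks.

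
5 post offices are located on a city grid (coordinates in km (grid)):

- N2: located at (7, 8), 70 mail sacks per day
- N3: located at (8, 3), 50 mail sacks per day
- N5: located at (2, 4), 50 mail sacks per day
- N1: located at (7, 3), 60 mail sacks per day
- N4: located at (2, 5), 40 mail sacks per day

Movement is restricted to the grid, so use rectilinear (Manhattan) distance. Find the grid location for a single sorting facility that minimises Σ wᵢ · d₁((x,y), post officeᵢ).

Manhattan distance separates: Σwᵢ(|x−xᵢ|+|y−yᵢ|) = Σwᵢ|x−xᵢ| + Σwᵢ|y−yᵢ|, so x and y are optimised independently as 1-D weighted medians.
Total weight W = 270; half = 135.
x-coordinate, sorted with cumulative weight:
  x=2 (N5, w=50) cum 50
  x=2 (N4, w=40) cum 90
  x=7 (N2, w=70) cum 160  ← median
  x=7 (N1, w=60) cum 220
  x=8 (N3, w=50) cum 270
⇒ x* = 7
y-coordinate, sorted with cumulative weight:
  y=3 (N3, w=50) cum 50
  y=3 (N1, w=60) cum 110
  y=4 (N5, w=50) cum 160  ← median
  y=5 (N4, w=40) cum 200
  y=8 (N2, w=70) cum 270
⇒ y* = 4

(7, 4)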